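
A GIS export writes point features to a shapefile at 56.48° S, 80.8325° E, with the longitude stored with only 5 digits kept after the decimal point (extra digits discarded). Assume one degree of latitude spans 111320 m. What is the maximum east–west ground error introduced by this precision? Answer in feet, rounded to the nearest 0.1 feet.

Truncating at 5 decimal places can drop up to a full unit in the last place, so the longitude may be off by as much as 1e-05°.
Parallels shrink by cos φ, so at 56.48° a degree of longitude is 111320 × 0.5522 ≈ 61474 m.
East–west error: 1e-05° × 61474 m/° ≈ 0.61474 m.
In feet: 0.61474 m ÷ 0.3048 ≈ 2.0169 ft.

2.0 feet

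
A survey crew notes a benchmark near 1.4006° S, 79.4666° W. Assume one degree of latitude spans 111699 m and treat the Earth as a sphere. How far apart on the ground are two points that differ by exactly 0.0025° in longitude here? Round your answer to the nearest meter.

279 meters

0.0025° of longitude at 1.4006° is 0.0025 × 111699 × cos 1.4006° ≈ 0.0025 × 111666 = 279.164 m.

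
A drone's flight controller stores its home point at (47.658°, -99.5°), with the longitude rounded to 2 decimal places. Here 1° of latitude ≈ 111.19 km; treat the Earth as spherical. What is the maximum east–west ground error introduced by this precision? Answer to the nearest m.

374 m

Rounding to 2 decimal places leaves the longitude within ±0.005° of the true value.
At latitude 47.658° a degree of longitude spans 111190 m × cos 47.658° = 111190 × 0.6736 ≈ 74892.5 m.
So at most 0.005° × 74892.5 ≈ 374.463 m east–west.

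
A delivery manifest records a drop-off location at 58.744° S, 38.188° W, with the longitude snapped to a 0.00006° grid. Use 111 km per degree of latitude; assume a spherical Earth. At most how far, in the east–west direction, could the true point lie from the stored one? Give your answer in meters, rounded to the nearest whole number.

With a 0.00006° grid the true value lies within half a step, ±0.00006°/2 = ±3e-05°, of the stored one.
At latitude 58.744° a degree of longitude spans 111000 m × cos 58.744° = 111000 × 0.5189 ≈ 57593.8 m.
East–west error: 3e-05° × 57593.8 m/° ≈ 1.72781 m.

2 meters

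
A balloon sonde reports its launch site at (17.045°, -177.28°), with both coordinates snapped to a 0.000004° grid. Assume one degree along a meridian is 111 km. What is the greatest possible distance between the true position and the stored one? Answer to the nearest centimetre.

With a 0.000004° grid the true value lies within half a step, ±0.000004°/2 = ±2e-06°, of the stored one.
N–S: 2e-06° × 111000 m/° = 0.222 m.
E–W at 17.045°: 2e-06° × 111000 × cos 17.045° = 2e-06 × 111000 × 0.9561 ≈ 0.212249 m.
Combining orthogonally: (0.222² + 0.212249²)^½ ≈ 0.307138 m.
That is 0.307138 m = 30.714 cm.

31 centimetres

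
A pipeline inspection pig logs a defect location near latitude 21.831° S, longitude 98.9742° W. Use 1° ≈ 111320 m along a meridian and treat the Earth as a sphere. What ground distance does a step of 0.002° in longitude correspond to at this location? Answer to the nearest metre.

207 metres

0.002° of longitude at 21.831° is 0.002 × 111320 × cos 21.831° ≈ 0.002 × 103337 = 206.673 m.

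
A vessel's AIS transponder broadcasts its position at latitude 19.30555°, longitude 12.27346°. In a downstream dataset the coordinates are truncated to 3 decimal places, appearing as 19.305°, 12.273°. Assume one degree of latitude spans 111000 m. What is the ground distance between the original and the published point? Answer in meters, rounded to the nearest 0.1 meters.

The latitude changed by +0.00055° and the longitude by +0.00046°.
N–S: 0.00055° × 111000 m/° = 61.05 m.
East–west at this latitude: 0.00046° × 111000 × cos 19.305° ≈ 0.00046 × 104759 = 48.189 m.
Distance: √(61.05² + 48.189²) ≈ 77.7771 m.

77.8 meters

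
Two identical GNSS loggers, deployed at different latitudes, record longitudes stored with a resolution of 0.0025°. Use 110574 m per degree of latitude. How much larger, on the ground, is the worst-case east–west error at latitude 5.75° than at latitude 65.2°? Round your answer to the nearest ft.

261 ft

With a 0.0025° grid the true value lies within half a step, ±0.0025°/2 = ±0.00125°, of the stored one.
At 5.75°: 0.00125° × 110574 × cos 5.75° = 0.00125 × 110574 × 0.9950 ≈ 137.52 m.
Error at 65.2° = 0.00125° × 110574 × cos 65.2° ≈ 138.22 × 0.4195 = 57.976 m.
Difference: 137.52 − 57.976 = 79.546 m.
In feet: 79.5464 m ÷ 0.3048 ≈ 260.98 ft.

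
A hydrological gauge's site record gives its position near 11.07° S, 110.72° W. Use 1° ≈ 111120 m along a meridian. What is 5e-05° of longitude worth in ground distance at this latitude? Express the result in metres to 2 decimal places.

5.45 metres

One degree of longitude here spans 111120 × cos 11.07° = 111120 × 0.9814 ≈ 109052 m; 5e-05° of that is 5.45262 m.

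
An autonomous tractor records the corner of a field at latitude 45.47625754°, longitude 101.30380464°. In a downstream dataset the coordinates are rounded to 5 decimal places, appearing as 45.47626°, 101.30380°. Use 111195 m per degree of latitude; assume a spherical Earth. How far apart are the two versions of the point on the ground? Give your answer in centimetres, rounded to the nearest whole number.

45 centimetres

The latitude changed by -0.00000246° and the longitude by +0.00000464°.
N–S: -0.00000246° × 111195 m/° = -0.27354 m.
E–W at 45.4763°: 0.00000464° × 111195 × cos 45.4763° = 0.00000464 × 111195 × 0.7012 ≈ 0.361783 m.
Hypotenuse of the two orthogonal shifts: √(0.27354² + 0.361783²) = 0.453554 m.
That is 0.453554 m = 45.355 cm.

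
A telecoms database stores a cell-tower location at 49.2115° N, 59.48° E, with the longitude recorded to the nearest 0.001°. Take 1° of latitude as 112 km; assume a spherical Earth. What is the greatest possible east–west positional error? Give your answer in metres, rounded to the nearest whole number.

37 metres

Rounding to 3 decimal places leaves the longitude within ±0.0005° of the true value.
Parallels shrink by cos φ, so at 49.2115° a degree of longitude is 112000 × 0.6533 ≈ 73166.1 m.
East–west error: 0.0005° × 73166.1 m/° ≈ 36.583 m.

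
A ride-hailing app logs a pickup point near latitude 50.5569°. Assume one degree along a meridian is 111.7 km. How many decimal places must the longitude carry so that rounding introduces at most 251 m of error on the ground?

At 50.5569° one degree of longitude covers 111700 × cos 50.5569° ≈ 111700 × 0.6353 ≈ 70964.3 m.
With N decimal places the half-ulp bound is 0.5·10⁻ᴺ°, or 0.5·10⁻ᴺ × 70964.3 m on the ground.
Need 0.5 × 70964.3 × 10⁻ᴺ ≤ 251 → 10⁻ᴺ ≤ 7.074e-03, so N ≥ 2.15.
So 3 decimal places suffice (35.5 m); 2 would allow up to 355 m.

3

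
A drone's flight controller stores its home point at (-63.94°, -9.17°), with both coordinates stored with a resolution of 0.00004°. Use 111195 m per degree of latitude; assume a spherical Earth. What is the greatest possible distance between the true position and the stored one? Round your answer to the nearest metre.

2 metres

With a 0.00004° grid the true value lies within half a step, ±0.00004°/2 = ±2e-05°, of the stored one.
N–S: 2e-05° × 111195 m/° = 2.2239 m.
Longitude error → 2e-05 × 111195 × cos 63.94° = 2e-05 × 111195 × 0.4393 ≈ 0.976986 m.
Combining orthogonally: (2.2239² + 0.976986²)^½ ≈ 2.42904 m.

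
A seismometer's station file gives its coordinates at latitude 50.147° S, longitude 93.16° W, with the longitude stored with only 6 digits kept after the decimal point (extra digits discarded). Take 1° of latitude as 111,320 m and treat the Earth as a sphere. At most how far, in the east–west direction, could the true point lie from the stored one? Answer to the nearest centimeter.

Truncating at 6 decimal places can drop up to a full unit in the last place, so the longitude may be off by as much as 1e-06°.
Parallels shrink by cos φ, so at 50.147° a degree of longitude is 111320 × 0.6408 ≈ 71336.1 m.
So at most 1e-06° × 71336.1 ≈ 0.0713361 m east–west.
That is 0.0713361 m = 7.1336 cm.

7 centimeters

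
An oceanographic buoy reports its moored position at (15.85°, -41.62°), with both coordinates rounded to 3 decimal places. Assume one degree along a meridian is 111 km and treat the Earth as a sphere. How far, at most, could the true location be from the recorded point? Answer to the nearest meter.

77 meters

Rounding to 3 decimal places leaves each coordinate within ±0.0005° of the true value.
North–south component: 0.0005° × 111000 = 55.5 m.
East–west component at 15.85°: 0.0005° × 111000 × cos 15.85° ≈ 0.0005 × 106780 ≈ 53.3899 m.
Combining orthogonally: (55.5² + 53.3899²)^½ ≈ 77.0112 m.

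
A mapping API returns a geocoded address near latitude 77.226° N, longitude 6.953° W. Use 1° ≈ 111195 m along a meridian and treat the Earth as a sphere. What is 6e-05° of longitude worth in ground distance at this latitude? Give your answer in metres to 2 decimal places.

1.48 metres

At 77.226° a degree of longitude is 111195 × cos 77.226° ≈ 24585.9 m, so 6e-05° corresponds to 1.47515 m.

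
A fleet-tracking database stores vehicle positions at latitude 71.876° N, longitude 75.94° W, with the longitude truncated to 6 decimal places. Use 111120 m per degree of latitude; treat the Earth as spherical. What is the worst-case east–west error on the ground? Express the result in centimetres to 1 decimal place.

3.5 centimetres

Truncating at 6 decimal places can drop up to a full unit in the last place, so the longitude may be off by as much as 1e-06°.
Parallels shrink by cos φ, so at 71.876° a degree of longitude is 111120 × 0.3111 ≈ 34566.6 m.
East–west error: 1e-06° × 34566.6 m/° ≈ 0.0345666 m.
That is 0.0345666 m = 3.4567 cm.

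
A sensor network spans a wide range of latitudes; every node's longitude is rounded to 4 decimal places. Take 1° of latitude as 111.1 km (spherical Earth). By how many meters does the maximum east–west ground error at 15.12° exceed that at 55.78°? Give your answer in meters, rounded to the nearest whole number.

2 meters

Rounding to 4 decimal places leaves the longitude within ±5e-05° of the true value.
Error at 15.12° = 5e-05° × 111100 × cos 15.12° ≈ 5.555 × 0.9654 = 5.3627 m.
Error at 55.78° = 5e-05° × 111100 × cos 55.78° ≈ 5.555 × 0.5624 = 3.124 m.
Difference: 5.3627 − 3.124 = 2.2387 m.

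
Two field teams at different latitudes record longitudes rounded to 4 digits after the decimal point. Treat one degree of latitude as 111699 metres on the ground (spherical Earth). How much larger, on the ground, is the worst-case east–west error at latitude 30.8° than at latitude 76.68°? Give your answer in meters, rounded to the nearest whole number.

4 meters

Rounding to 4 decimal places leaves the longitude within ±5e-05° of the true value.
At 30.8°: 5e-05° × 111699 × cos 30.8° = 5e-05 × 111699 × 0.8590 ≈ 4.7972 m.
At 76.68°: 5e-05° × 111699 × cos 76.68° = 5e-05 × 111699 × 0.2304 ≈ 1.2867 m.
Difference: 4.7972 − 1.2867 = 3.5105 m.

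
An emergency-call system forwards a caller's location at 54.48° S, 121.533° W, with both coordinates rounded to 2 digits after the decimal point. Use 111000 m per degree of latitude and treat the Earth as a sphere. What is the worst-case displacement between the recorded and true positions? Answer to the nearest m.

Rounding to 2 decimal places leaves each coordinate within ±0.005° of the true value.
North–south component: 0.005° × 111000 = 555 m.
E–W at 54.48°: 0.005° × 111000 × cos 54.48° = 0.005 × 111000 × 0.5810 ≈ 322.448 m.
Combining orthogonally: (555² + 322.448²)^½ ≈ 641.87 m.

642 m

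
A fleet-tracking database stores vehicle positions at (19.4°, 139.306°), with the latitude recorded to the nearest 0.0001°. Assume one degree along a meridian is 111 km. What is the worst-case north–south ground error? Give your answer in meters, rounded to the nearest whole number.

Rounding to 4 decimal places leaves the latitude within ±5e-05° of the true value.
North–south distance: 5e-05° × 111000 m/° = 5.55 m.

6 meters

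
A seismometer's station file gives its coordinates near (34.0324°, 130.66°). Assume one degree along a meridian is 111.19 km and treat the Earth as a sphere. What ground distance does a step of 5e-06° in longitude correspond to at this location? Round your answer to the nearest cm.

46 cm

5e-06° of longitude at 34.0324° is 5e-06 × 111190 × cos 34.0324° ≈ 5e-06 × 92145.5 = 0.460728 m.
That is 0.460728 m = 46.073 cm.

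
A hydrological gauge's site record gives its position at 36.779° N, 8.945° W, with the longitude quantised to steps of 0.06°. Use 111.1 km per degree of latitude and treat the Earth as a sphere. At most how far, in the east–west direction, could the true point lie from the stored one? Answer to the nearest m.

With a 0.06° grid the true value lies within half a step, ±0.06°/2 = ±0.03°, of the stored one.
One degree of longitude at 36.779° is 111100 × cos 36.779° ≈ 111100 × 0.8010 = 88985.6 m.
East–west error: 0.03° × 88985.6 m/° ≈ 2669.57 m.

2670 m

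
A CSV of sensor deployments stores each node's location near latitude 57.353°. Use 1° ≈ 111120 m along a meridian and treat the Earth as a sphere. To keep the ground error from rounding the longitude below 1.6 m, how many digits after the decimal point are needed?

5 decimal places

At 57.353° one degree of longitude covers 111120 × cos 57.353° ≈ 111120 × 0.5395 ≈ 59945 m.
With N decimal places the half-ulp bound is 0.5·10⁻ᴺ°, or 0.5·10⁻ᴺ × 59945 m on the ground.
Need 0.5 × 59945 × 10⁻ᴺ ≤ 1.6 → 10⁻ᴺ ≤ 5.338e-05, so N ≥ 4.27.
At 4 places the error can reach 3 m, but 5 places keeps it to 0.3 m.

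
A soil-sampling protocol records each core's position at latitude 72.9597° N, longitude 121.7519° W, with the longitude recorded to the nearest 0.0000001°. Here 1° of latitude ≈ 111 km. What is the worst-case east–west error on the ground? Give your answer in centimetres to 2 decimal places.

Rounding to 7 decimal places leaves the longitude within ±5e-08° of the true value.
At latitude 72.9597° a degree of longitude spans 111000 m × cos 72.9597° = 111000 × 0.2930 ≈ 32527.9 m.
So at most 5e-08° × 32527.9 ≈ 0.0016264 m east–west.
That is 0.0016264 m = 0.16264 cm.

0.16 centimetres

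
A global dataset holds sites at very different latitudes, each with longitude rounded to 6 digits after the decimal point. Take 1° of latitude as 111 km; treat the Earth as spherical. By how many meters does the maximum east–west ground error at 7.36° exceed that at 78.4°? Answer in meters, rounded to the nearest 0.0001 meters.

0.0439 meters

Rounding to 6 decimal places leaves the longitude within ±5e-07° of the true value.
At 7.36°: 5e-07° × 111000 × cos 7.36° = 5e-07 × 111000 × 0.9918 ≈ 0.055043 m.
Error at 78.4° = 5e-07° × 111000 × cos 78.4° ≈ 0.0555 × 0.2011 = 0.01116 m.
Difference: 0.055043 − 0.01116 = 0.043883 m.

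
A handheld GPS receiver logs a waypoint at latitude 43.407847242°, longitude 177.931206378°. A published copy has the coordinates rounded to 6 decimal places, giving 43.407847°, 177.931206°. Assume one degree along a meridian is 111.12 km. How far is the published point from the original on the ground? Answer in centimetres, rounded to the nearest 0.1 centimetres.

Δlat = 43.407847242 − 43.407847 = +0.000000242°; Δlon = 177.931206378 − 177.931206 = +0.000000378°.
N–S: 0.000000242° × 111120 m/° = 0.026891 m.
E–W at 43.4078°: 0.000000378° × 111120 × cos 43.4078° = 0.000000378 × 111120 × 0.7265 ≈ 0.0305146 m.
Distance: √(0.026891² + 0.0305146²) ≈ 0.0406727 m.
That is 0.0406727 m = 4.0673 cm.

4.1 centimetres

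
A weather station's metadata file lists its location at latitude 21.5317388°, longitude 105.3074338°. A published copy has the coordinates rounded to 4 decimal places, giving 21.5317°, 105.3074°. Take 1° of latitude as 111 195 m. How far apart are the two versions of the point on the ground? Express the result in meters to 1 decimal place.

5.6 meters

Δlat = 21.5317388 − 21.5317 = +0.0000388°; Δlon = 105.3074338 − 105.3074 = +0.0000338°.
N–S: 0.0000388° × 111195 m/° = 4.31437 m.
East–west at this latitude: 0.0000338° × 111195 × cos 21.5317° ≈ 0.0000338 × 103435 = 3.49611 m.
Combined displacement = (4.31437² + 3.49611²)^½ ≈ 5.55307 m.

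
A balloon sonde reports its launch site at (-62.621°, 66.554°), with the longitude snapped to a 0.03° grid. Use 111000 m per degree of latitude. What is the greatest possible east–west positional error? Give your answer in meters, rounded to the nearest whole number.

With a 0.03° grid the true value lies within half a step, ±0.03°/2 = ±0.015°, of the stored one.
Parallels shrink by cos φ, so at 62.621° a degree of longitude is 111000 × 0.4599 ≈ 51046.1 m.
Maximum E–W displacement: 0.015 × 51046.1 = 765.691 m.

766 meters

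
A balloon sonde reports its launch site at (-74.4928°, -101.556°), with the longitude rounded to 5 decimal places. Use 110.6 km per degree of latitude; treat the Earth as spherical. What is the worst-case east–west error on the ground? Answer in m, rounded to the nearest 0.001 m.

0.148 m

Rounding to 5 decimal places leaves the longitude within ±5e-06° of the true value.
At latitude 74.4928° a degree of longitude spans 110600 m × cos 74.4928° = 110600 × 0.2674 ≈ 29570 m.
So at most 5e-06° × 29570 ≈ 0.14785 m east–west.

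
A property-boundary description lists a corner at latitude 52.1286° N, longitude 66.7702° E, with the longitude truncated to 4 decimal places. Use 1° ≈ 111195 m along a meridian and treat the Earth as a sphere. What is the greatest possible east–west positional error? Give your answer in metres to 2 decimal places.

Truncating at 4 decimal places can drop up to a full unit in the last place, so the longitude may be off by as much as 0.0001°.
Parallels shrink by cos φ, so at 52.1286° a degree of longitude is 111195 × 0.6139 ≈ 68261.6 m.
So at most 0.0001° × 68261.6 ≈ 6.82616 m east–west.

6.83 metres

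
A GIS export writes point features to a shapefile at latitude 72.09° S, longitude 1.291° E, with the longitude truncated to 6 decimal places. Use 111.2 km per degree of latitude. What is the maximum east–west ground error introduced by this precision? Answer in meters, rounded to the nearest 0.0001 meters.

Truncating at 6 decimal places can drop up to a full unit in the last place, so the longitude may be off by as much as 1e-06°.
At latitude 72.09° a degree of longitude spans 111200 m × cos 72.09° = 111200 × 0.3075 ≈ 34196.5 m.
East–west error: 1e-06° × 34196.5 m/° ≈ 0.0341965 m.

0.0342 meters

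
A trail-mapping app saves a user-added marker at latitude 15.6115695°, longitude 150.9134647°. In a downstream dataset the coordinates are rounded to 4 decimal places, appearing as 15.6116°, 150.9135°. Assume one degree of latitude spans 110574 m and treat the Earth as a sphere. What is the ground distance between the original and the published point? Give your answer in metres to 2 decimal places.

5.05 metres

The latitude changed by -0.0000305° and the longitude by -0.0000353°.
North–south shift: -0.0000305 × 110574 = -3.37251 m.
East–west at this latitude: -0.0000353° × 110574 × cos 15.6116° ≈ -0.0000353 × 106495 = -3.75926 m.
Distance: √(3.37251² + 3.75926²) ≈ 5.05033 m.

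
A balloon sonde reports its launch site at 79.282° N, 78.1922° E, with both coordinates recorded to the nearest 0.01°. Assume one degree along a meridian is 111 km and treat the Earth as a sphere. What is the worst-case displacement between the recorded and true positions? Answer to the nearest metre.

565 metres

Rounding to 2 decimal places leaves each coordinate within ±0.005° of the true value.
North–south component: 0.005° × 111000 = 555 m.
Longitude error → 0.005 × 111000 × cos 79.282° = 0.005 × 111000 × 0.1860 ≈ 103.216 m.
Worst case both components are at the extreme and orthogonal: √(555² + 103.216²) ≈ 564.516 m.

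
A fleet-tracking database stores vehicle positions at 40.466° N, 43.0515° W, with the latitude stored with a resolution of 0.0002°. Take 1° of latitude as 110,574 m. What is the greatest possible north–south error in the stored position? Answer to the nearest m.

With a 0.0002° grid the true value lies within half a step, ±0.0002°/2 = ±0.0001°, of the stored one.
So the N–S error is at most 0.0001 × 110574 = 11.0574 m.

11 m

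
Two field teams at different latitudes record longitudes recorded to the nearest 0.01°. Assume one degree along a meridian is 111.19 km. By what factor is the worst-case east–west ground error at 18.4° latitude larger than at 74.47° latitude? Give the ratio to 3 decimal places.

Rounding to 2 decimal places leaves the longitude within ±0.005° of the true value.
At 18.4°: 0.005° × 111190 × cos 18.4° = 0.005 × 111190 × 0.9489 ≈ 527.53 m.
At 74.47°: 0.005° × 111190 × cos 74.47° = 0.005 × 111190 × 0.2677 ≈ 148.85 m.
Ratio: 527.53 / 148.85 = cos 18.4° / cos 74.47° ≈ 3.5440.

3.544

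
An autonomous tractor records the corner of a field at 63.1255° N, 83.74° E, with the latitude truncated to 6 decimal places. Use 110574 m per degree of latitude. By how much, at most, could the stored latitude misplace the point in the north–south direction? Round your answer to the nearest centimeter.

Truncating at 6 decimal places can drop up to a full unit in the last place, so the latitude may be off by as much as 1e-06°.
So the N–S error is at most 1e-06 × 110574 = 0.110574 m.
That is 0.110574 m = 11.057 cm.

11 centimeters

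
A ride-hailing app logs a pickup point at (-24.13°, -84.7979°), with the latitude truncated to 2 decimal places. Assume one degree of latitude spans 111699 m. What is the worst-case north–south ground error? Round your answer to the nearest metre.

1117 metres

Truncating at 2 decimal places can drop up to a full unit in the last place, so the latitude may be off by as much as 0.01°.
So the N–S error is at most 0.01 × 111699 = 1116.99 m.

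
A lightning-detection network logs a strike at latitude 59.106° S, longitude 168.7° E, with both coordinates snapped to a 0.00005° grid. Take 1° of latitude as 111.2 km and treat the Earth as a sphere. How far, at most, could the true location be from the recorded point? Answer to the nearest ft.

10 ft

With a 0.00005° grid the true value lies within half a step, ±0.00005°/2 = ±2.5e-05°, of the stored one.
Latitude error → 2.5e-05 × 111200 = 2.78 m along the meridian.
East–west component at 59.106°: 2.5e-05° × 111200 × cos 59.106° ≈ 2.5e-05 × 57095.8 ≈ 1.42739 m.
The two errors are perpendicular, so the maximum displacement is √(2.78² + 1.42739²) ≈ 3.12504 m.
Converting: 3.12504 m × 3.2808 ft/m ≈ 10.253 ft.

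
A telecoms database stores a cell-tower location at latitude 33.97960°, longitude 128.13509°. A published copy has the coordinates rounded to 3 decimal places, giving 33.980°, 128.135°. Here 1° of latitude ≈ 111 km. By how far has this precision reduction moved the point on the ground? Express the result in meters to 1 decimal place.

45.2 meters

Δlat = 33.97960 − 33.980 = -0.00040°; Δlon = 128.13509 − 128.135 = +0.00009°.
North–south shift: -0.00040 × 111000 = -44.4 m.
East–west at this latitude: 0.00009° × 111000 × cos 33.98° ≈ 0.00009 × 92044.8 = 8.28403 m.
Combined displacement = (44.4² + 8.28403²)^½ ≈ 45.1662 m.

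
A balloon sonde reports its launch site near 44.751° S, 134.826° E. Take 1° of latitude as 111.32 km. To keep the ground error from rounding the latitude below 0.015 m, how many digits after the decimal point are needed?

One degree of latitude covers 111320 m.
N decimal places → at most half a unit in the last place, 0.5 × 10⁻ᴺ° = 111320/2 × 10⁻ᴺ m.
Setting 55660 × 10⁻ᴺ ≤ 0.015 gives 10ᴺ ≥ 3.711e+06, i.e. N ≥ 6.57.
At 6 places the error can reach 0.0557 m, but 7 places keeps it to 0.00557 m.

7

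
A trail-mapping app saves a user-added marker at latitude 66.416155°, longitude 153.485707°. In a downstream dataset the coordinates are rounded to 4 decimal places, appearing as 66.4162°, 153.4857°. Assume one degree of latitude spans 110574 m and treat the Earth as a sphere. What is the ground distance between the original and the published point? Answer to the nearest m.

Δlat = 66.416155 − 66.4162 = -0.000045°; Δlon = 153.485707 − 153.4857 = +0.000007°.
North–south shift: -0.000045 × 110574 = -4.97583 m.
East–west at this latitude: 0.000007° × 110574 × cos 66.4162° ≈ 0.000007 × 44239.5 = 0.309677 m.
Combined displacement = (4.97583² + 0.309677²)^½ ≈ 4.98546 m.

5 m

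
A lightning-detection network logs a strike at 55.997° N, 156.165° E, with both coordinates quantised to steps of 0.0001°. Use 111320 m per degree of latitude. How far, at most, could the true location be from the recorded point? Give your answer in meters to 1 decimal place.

6.4 meters

With a 0.0001° grid the true value lies within half a step, ±0.0001°/2 = ±5e-05°, of the stored one.
North–south component: 5e-05° × 111320 = 5.566 m.
E–W at 55.997°: 5e-05° × 111320 × cos 55.997° = 5e-05 × 111320 × 0.5592 ≈ 3.11271 m.
Worst case both components are at the extreme and orthogonal: √(5.566² + 3.11271²) ≈ 6.37725 m.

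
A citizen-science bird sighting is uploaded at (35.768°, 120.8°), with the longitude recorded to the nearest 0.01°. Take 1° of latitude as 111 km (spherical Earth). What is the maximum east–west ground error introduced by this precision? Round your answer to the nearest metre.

450 metres

Rounding to 2 decimal places leaves the longitude within ±0.005° of the true value.
Parallels shrink by cos φ, so at 35.768° a degree of longitude is 111000 × 0.8114 ≈ 90064.3 m.
So at most 0.005° × 90064.3 ≈ 450.322 m east–west.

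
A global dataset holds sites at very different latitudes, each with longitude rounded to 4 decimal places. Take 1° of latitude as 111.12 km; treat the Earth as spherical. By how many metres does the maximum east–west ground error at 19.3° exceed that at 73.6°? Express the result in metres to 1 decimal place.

3.7 metres

Rounding to 4 decimal places leaves the longitude within ±5e-05° of the true value.
At 19.3°: 5e-05° × 111120 × cos 19.3° = 5e-05 × 111120 × 0.9438 ≈ 5.2438 m.
At 73.6°: 5e-05° × 111120 × cos 73.6° = 5e-05 × 111120 × 0.2823 ≈ 1.5687 m.
So the lower-latitude error exceeds the higher by 5.2438 − 1.5687 = 3.6751 m.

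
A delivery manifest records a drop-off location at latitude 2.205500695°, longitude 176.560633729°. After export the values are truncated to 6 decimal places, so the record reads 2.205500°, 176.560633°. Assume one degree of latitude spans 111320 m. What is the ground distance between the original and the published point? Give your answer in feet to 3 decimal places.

Δlat = 2.205500695 − 2.205500 = +0.000000695°; Δlon = 176.560633729 − 176.560633 = +0.000000729°.
North–south shift: 0.000000695 × 111320 = 0.0773674 m.
East–west at this latitude: 0.000000729° × 111320 × cos 2.2055° ≈ 0.000000729 × 111238 = 0.0810922 m.
Hypotenuse of the two orthogonal shifts: √(0.0773674² + 0.0810922²) = 0.112079 m.
In feet: 0.112079 m ÷ 0.3048 ≈ 0.36771 ft.

0.368 feet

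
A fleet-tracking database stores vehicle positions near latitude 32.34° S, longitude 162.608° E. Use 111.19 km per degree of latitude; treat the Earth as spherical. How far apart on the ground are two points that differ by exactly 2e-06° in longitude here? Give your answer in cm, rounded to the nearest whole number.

2e-06° of longitude at 32.34° is 2e-06 × 111190 × cos 32.34° ≈ 2e-06 × 93943.2 = 0.187886 m.
That is 0.187886 m = 18.789 cm.

19 cm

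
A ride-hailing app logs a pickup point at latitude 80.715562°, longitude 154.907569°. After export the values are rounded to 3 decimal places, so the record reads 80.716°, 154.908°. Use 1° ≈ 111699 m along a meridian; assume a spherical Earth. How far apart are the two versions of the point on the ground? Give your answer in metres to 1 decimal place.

The latitude changed by -0.000438° and the longitude by -0.000431°.
North–south shift: -0.000438 × 111699 = -48.9242 m.
East–west at this latitude: -0.000431° × 111699 × cos 80.716° ≈ -0.000431 × 18020.2 = -7.76671 m.
Hypotenuse of the two orthogonal shifts: √(48.9242² + 7.76671²) = 49.5368 m.

49.5 metres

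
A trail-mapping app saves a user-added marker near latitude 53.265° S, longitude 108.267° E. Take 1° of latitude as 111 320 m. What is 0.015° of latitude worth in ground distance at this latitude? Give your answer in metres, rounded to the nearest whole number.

1670 metres

Along a meridian 0.015° is 0.015 × 111320 = 1669.8 m.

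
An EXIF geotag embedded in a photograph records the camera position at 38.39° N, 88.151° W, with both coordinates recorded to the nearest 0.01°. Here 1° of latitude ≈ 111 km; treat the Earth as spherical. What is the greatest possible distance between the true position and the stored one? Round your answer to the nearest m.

705 m

Rounding to 2 decimal places leaves each coordinate within ±0.005° of the true value.
N–S: 0.005° × 111000 m/° = 555 m.
Longitude error → 0.005 × 111000 × cos 38.39° = 0.005 × 111000 × 0.7838 ≈ 435.01 m.
Worst case both components are at the extreme and orthogonal: √(555² + 435.01²) ≈ 705.166 m.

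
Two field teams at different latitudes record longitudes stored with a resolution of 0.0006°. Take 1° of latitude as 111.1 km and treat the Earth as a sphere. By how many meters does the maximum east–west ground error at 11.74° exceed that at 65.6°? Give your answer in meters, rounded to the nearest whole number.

With a 0.0006° grid the true value lies within half a step, ±0.0006°/2 = ±0.0003°, of the stored one.
At 11.74°: 0.0003° × 111100 × cos 11.74° = 0.0003 × 111100 × 0.9791 ≈ 32.633 m.
At 65.6°: 0.0003° × 111100 × cos 65.6° = 0.0003 × 111100 × 0.4131 ≈ 13.769 m.
Difference: 32.633 − 13.769 = 18.864 m.

19 meters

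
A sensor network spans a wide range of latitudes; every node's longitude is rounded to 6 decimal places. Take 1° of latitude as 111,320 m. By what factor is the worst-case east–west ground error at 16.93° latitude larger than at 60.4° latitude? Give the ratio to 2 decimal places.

1.94

Rounding to 6 decimal places leaves the longitude within ±5e-07° of the true value.
Error at 16.93° = 5e-07° × 111320 × cos 16.93° ≈ 0.05566 × 0.9567 = 0.053248 m.
Error at 60.4° = 5e-07° × 111320 × cos 60.4° ≈ 0.05566 × 0.4939 = 0.027493 m.
The ratio reduces to cos 16.93° / cos 60.4° = 0.9567/0.4939 ≈ 1.9368.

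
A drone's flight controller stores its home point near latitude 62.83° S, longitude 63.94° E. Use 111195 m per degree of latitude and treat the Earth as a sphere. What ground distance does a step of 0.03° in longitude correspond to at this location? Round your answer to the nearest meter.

1523 meters

0.03° of longitude at 62.83° is 0.03 × 111195 × cos 62.83° ≈ 0.03 × 50775.2 = 1523.26 m.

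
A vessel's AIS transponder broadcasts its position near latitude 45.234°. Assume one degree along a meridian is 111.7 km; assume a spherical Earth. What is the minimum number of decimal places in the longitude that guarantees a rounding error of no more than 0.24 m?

At 45.234° one degree of longitude covers 111700 × cos 45.234° ≈ 111700 × 0.7042 ≈ 78660.6 m.
With N decimal places the half-ulp bound is 0.5·10⁻ᴺ°, or 0.5·10⁻ᴺ × 78660.6 m on the ground.
Setting 39330.3 × 10⁻ᴺ ≤ 0.24 gives 10ᴺ ≥ 1.639e+05, i.e. N ≥ 5.21.
So 6 decimal places suffice (0.0393 m); 5 would allow up to 0.393 m.

6 decimal places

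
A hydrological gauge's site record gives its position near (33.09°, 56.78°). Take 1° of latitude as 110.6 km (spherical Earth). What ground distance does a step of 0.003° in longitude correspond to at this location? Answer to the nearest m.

At 33.09° a degree of longitude is 110600 × cos 33.09° ≈ 92662.2 m, so 0.003° corresponds to 277.987 m.

278 m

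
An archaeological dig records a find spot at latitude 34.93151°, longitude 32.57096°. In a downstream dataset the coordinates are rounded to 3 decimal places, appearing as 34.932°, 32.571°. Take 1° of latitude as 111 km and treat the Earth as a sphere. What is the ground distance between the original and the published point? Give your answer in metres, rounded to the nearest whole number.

55 metres

Δlat = 34.93151 − 34.932 = -0.00049°; Δlon = 32.57096 − 32.571 = -0.00004°.
N–S: -0.00049° × 111000 m/° = -54.39 m.
E–W at 34.932°: -0.00004° × 111000 × cos 34.932° = -0.00004 × 111000 × 0.8198 ≈ -3.64005 m.
Hypotenuse of the two orthogonal shifts: √(54.39² + 3.64005²) = 54.5117 m.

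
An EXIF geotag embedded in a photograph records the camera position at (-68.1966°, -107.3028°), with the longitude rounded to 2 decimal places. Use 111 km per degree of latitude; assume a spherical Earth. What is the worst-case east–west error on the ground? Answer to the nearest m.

206 m

Rounding to 2 decimal places leaves the longitude within ±0.005° of the true value.
At latitude 68.1966° a degree of longitude spans 111000 m × cos 68.1966° = 111000 × 0.3714 ≈ 41227.9 m.
So at most 0.005° × 41227.9 ≈ 206.14 m east–west.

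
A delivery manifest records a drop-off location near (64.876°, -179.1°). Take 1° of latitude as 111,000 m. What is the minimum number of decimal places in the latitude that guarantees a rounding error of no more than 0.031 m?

7

One degree of latitude covers 111000 m.
With N decimal places the half-ulp bound is 0.5·10⁻ᴺ°, or 0.5·10⁻ᴺ × 111000 m on the ground.
Setting 55500 × 10⁻ᴺ ≤ 0.031 gives 10ᴺ ≥ 1.79e+06, i.e. N ≥ 6.25.
At 6 places the error can reach 0.0555 m, but 7 places keeps it to 0.00555 m.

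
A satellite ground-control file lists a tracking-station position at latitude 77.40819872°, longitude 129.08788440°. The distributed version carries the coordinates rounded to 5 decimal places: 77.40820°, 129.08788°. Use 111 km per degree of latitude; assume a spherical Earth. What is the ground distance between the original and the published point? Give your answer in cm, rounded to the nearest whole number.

18 cm

Δlat = 77.40819872 − 77.40820 = -0.00000128°; Δlon = 129.08788440 − 129.08788 = +0.00000440°.
N–S: -0.00000128° × 111000 m/° = -0.14208 m.
E–W at 77.4082°: 0.00000440° × 111000 × cos 77.4082° = 0.00000440 × 111000 × 0.2180 ≈ 0.106473 m.
Distance: √(0.14208² + 0.106473²) ≈ 0.177548 m.
That is 0.177548 m = 17.755 cm.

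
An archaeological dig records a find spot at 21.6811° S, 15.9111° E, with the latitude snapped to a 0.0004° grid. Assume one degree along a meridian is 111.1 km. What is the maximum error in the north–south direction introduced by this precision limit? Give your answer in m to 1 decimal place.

With a 0.0004° grid the true value lies within half a step, ±0.0004°/2 = ±0.0002°, of the stored one.
North–south distance: 0.0002° × 111100 m/° = 22.22 m.

22.2 m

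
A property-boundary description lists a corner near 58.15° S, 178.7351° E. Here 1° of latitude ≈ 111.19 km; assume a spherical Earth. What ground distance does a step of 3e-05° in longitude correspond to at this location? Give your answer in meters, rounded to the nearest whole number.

2 meters

One degree of longitude here spans 111190 × cos 58.15° = 111190 × 0.5277 ≈ 58674.7 m; 3e-05° of that is 1.76024 m.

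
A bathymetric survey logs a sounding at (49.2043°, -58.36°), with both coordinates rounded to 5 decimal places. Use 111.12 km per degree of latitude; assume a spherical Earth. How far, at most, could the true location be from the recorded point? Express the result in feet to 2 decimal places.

Rounding to 5 decimal places leaves each coordinate within ±5e-06° of the true value.
N–S: 5e-06° × 111120 m/° = 0.5556 m.
East–west component at 49.2043°: 5e-06° × 111120 × cos 49.2043° ≈ 5e-06 × 72601.8 ≈ 0.363009 m.
Combining orthogonally: (0.5556² + 0.363009²)^½ ≈ 0.663677 m.
In feet: 0.663677 m ÷ 0.3048 ≈ 2.1774 ft.

2.18 feet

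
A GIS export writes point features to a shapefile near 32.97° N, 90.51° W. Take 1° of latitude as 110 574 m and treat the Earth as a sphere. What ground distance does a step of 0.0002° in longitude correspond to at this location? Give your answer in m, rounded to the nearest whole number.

One degree of longitude here spans 110574 × cos 32.97° = 110574 × 0.8390 ≈ 92766.7 m; 0.0002° of that is 18.5533 m.

19 m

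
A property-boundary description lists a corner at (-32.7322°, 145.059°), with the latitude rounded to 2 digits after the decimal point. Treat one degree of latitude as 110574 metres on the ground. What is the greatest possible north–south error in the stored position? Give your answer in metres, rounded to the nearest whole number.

Rounding to 2 decimal places leaves the latitude within ±0.005° of the true value.
So the N–S error is at most 0.005 × 110574 = 552.87 m.

553 metres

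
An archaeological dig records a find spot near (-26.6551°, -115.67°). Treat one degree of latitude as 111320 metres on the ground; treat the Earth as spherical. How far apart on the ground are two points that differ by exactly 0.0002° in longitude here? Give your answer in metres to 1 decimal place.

0.0002° of longitude at 26.6551° is 0.0002 × 111320 × cos 26.6551° ≈ 0.0002 × 99489.3 = 19.8979 m.

19.9 metres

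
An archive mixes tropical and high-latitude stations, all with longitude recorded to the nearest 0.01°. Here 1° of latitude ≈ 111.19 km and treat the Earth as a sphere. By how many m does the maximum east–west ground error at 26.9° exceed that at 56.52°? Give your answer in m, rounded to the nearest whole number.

189 m

Rounding to 2 decimal places leaves the longitude within ±0.005° of the true value.
Error at 26.9° = 0.005° × 111190 × cos 26.9° ≈ 555.95 × 0.8918 = 495.79 m.
At 56.52°: 0.005° × 111190 × cos 56.52° = 0.005 × 111190 × 0.5516 ≈ 306.69 m.
So the lower-latitude error exceeds the higher by 495.79 − 306.69 = 189.11 m.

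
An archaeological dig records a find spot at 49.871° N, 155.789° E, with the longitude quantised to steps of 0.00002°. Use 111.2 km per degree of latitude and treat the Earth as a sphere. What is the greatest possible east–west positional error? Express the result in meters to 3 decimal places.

With a 0.00002° grid the true value lies within half a step, ±0.00002°/2 = ±1e-05°, of the stored one.
Parallels shrink by cos φ, so at 49.871° a degree of longitude is 111200 × 0.6445 ≈ 71669.6 m.
So at most 1e-05° × 71669.6 ≈ 0.716696 m east–west.

0.717 meters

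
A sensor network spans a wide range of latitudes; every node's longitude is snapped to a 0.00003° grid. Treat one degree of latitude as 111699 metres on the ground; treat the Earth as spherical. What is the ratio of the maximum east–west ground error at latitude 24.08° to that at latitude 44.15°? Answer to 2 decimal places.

1.27

With a 0.00003° grid the true value lies within half a step, ±0.00003°/2 = ±1.5e-05°, of the stored one.
Error at 24.08° = 1.5e-05° × 111699 × cos 24.08° ≈ 1.6755 × 0.9130 = 1.5297 m.
Error at 44.15° = 1.5e-05° × 111699 × cos 44.15° ≈ 1.6755 × 0.7175 = 1.2022 m.
The ratio reduces to cos 24.08° / cos 44.15° = 0.9130/0.7175 ≈ 1.2724.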